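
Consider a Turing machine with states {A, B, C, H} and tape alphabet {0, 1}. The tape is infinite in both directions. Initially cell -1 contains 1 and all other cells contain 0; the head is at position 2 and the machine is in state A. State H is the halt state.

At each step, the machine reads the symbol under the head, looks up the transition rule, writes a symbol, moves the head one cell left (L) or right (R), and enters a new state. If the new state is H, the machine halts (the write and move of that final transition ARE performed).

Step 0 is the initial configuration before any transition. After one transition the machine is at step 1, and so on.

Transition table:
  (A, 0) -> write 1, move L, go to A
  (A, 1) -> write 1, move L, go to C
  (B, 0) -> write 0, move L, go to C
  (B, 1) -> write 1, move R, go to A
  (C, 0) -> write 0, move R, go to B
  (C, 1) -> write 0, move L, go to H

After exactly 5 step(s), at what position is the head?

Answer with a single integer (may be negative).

Answer: -1

Derivation:
Step 1: in state A at pos 2, read 0 -> (A,0)->write 1,move L,goto A. Now: state=A, head=1, tape[-2..3]=010010 (head:    ^)
Step 2: in state A at pos 1, read 0 -> (A,0)->write 1,move L,goto A. Now: state=A, head=0, tape[-2..3]=010110 (head:   ^)
Step 3: in state A at pos 0, read 0 -> (A,0)->write 1,move L,goto A. Now: state=A, head=-1, tape[-2..3]=011110 (head:  ^)
Step 4: in state A at pos -1, read 1 -> (A,1)->write 1,move L,goto C. Now: state=C, head=-2, tape[-3..3]=0011110 (head:  ^)
Step 5: in state C at pos -2, read 0 -> (C,0)->write 0,move R,goto B. Now: state=B, head=-1, tape[-3..3]=0011110 (head:   ^)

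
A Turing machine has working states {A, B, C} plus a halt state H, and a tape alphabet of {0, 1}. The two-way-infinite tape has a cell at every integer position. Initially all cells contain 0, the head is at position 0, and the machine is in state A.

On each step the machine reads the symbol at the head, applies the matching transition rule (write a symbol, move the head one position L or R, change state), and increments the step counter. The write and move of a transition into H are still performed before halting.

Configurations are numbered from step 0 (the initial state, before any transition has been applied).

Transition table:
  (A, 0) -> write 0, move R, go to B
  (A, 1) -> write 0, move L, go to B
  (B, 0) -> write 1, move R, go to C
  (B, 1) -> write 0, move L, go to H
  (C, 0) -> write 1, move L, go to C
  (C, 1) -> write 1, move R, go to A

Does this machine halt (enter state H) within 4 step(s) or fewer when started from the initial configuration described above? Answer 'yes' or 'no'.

Step 1: in state A at pos 0, read 0 -> (A,0)->write 0,move R,goto B. Now: state=B, head=1, tape[-1..2]=0000 (head:   ^)
Step 2: in state B at pos 1, read 0 -> (B,0)->write 1,move R,goto C. Now: state=C, head=2, tape[-1..3]=00100 (head:    ^)
Step 3: in state C at pos 2, read 0 -> (C,0)->write 1,move L,goto C. Now: state=C, head=1, tape[-1..3]=00110 (head:   ^)
Step 4: in state C at pos 1, read 1 -> (C,1)->write 1,move R,goto A. Now: state=A, head=2, tape[-1..3]=00110 (head:    ^)
After 4 step(s): state = A (not H) -> not halted within 4 -> no

Answer: no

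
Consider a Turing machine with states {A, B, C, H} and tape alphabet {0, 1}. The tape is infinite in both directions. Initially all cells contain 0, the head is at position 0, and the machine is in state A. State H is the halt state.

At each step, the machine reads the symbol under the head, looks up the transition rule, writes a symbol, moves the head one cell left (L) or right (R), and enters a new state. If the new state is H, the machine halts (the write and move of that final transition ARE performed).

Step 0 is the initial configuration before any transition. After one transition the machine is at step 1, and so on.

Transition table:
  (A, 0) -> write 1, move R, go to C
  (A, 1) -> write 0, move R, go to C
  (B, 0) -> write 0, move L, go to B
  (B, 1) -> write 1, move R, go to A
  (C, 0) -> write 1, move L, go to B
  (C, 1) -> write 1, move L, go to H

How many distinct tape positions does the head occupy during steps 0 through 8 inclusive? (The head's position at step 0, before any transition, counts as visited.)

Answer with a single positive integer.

Step 1: in state A at pos 0, read 0 -> (A,0)->write 1,move R,goto C. Now: state=C, head=1, tape[-1..2]=0100 (head:   ^)
Step 2: in state C at pos 1, read 0 -> (C,0)->write 1,move L,goto B. Now: state=B, head=0, tape[-1..2]=0110 (head:  ^)
Step 3: in state B at pos 0, read 1 -> (B,1)->write 1,move R,goto A. Now: state=A, head=1, tape[-1..2]=0110 (head:   ^)
Step 4: in state A at pos 1, read 1 -> (A,1)->write 0,move R,goto C. Now: state=C, head=2, tape[-1..3]=01000 (head:    ^)
Step 5: in state C at pos 2, read 0 -> (C,0)->write 1,move L,goto B. Now: state=B, head=1, tape[-1..3]=01010 (head:   ^)
Step 6: in state B at pos 1, read 0 -> (B,0)->write 0,move L,goto B. Now: state=B, head=0, tape[-1..3]=01010 (head:  ^)
Step 7: in state B at pos 0, read 1 -> (B,1)->write 1,move R,goto A. Now: state=A, head=1, tape[-1..3]=01010 (head:   ^)
Step 8: in state A at pos 1, read 0 -> (A,0)->write 1,move R,goto C. Now: state=C, head=2, tape[-1..3]=01110 (head:    ^)
Head positions at steps 0..8: starting at 0, distinct positions visited = {0, 1, 2} -> 3 position(s)

Answer: 3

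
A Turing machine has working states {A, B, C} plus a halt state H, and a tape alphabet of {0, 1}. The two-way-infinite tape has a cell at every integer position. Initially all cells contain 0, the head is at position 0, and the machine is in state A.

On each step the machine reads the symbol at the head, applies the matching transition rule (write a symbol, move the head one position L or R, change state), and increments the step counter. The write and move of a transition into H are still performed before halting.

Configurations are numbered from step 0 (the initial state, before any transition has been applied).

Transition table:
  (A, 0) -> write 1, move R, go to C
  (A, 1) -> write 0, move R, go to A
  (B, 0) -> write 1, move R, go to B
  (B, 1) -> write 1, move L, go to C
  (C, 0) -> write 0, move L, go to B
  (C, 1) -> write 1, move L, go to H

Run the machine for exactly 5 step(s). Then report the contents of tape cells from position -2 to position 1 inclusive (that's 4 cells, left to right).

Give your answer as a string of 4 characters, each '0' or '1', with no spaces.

Answer: 1010

Derivation:
Step 1: in state A at pos 0, read 0 -> (A,0)->write 1,move R,goto C. Now: state=C, head=1, tape[-1..2]=0100 (head:   ^)
Step 2: in state C at pos 1, read 0 -> (C,0)->write 0,move L,goto B. Now: state=B, head=0, tape[-1..2]=0100 (head:  ^)
Step 3: in state B at pos 0, read 1 -> (B,1)->write 1,move L,goto C. Now: state=C, head=-1, tape[-2..2]=00100 (head:  ^)
Step 4: in state C at pos -1, read 0 -> (C,0)->write 0,move L,goto B. Now: state=B, head=-2, tape[-3..2]=000100 (head:  ^)
Step 5: in state B at pos -2, read 0 -> (B,0)->write 1,move R,goto B. Now: state=B, head=-1, tape[-3..2]=010100 (head:   ^)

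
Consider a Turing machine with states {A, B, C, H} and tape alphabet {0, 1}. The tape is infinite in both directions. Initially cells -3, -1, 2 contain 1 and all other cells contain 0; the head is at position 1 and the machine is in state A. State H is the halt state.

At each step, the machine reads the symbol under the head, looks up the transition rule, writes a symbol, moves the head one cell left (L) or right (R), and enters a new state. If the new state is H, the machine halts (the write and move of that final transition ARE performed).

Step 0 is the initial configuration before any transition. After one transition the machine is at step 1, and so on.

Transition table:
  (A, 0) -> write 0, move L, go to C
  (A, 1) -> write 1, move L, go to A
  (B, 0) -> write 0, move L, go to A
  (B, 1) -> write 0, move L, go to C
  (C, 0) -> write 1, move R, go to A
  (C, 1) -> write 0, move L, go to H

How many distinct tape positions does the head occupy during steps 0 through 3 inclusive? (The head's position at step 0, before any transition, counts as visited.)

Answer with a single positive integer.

Answer: 2

Derivation:
Step 1: in state A at pos 1, read 0 -> (A,0)->write 0,move L,goto C. Now: state=C, head=0, tape[-4..3]=01010010 (head:     ^)
Step 2: in state C at pos 0, read 0 -> (C,0)->write 1,move R,goto A. Now: state=A, head=1, tape[-4..3]=01011010 (head:      ^)
Step 3: in state A at pos 1, read 0 -> (A,0)->write 0,move L,goto C. Now: state=C, head=0, tape[-4..3]=01011010 (head:     ^)
Head positions at steps 0..3: starting at 1, distinct positions visited = {0, 1} -> 2 position(s)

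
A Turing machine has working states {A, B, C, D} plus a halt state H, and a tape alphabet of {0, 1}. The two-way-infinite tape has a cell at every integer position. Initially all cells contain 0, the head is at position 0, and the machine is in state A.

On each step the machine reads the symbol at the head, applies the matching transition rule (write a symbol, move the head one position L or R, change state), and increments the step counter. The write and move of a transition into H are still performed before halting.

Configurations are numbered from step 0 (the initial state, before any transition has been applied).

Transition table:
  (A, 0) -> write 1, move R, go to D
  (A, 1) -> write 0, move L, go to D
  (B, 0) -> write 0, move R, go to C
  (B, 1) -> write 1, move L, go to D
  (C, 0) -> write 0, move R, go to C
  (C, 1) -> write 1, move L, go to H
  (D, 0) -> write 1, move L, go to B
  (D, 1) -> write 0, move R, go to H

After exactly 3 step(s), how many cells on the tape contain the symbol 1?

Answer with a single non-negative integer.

Answer: 2

Derivation:
Step 1: in state A at pos 0, read 0 -> (A,0)->write 1,move R,goto D. Now: state=D, head=1, tape[-1..2]=0100 (head:   ^)
Step 2: in state D at pos 1, read 0 -> (D,0)->write 1,move L,goto B. Now: state=B, head=0, tape[-1..2]=0110 (head:  ^)
Step 3: in state B at pos 0, read 1 -> (B,1)->write 1,move L,goto D. Now: state=D, head=-1, tape[-2..2]=00110 (head:  ^)
Cells containing 1 after step 3: {0, 1} -> 2 cell(s)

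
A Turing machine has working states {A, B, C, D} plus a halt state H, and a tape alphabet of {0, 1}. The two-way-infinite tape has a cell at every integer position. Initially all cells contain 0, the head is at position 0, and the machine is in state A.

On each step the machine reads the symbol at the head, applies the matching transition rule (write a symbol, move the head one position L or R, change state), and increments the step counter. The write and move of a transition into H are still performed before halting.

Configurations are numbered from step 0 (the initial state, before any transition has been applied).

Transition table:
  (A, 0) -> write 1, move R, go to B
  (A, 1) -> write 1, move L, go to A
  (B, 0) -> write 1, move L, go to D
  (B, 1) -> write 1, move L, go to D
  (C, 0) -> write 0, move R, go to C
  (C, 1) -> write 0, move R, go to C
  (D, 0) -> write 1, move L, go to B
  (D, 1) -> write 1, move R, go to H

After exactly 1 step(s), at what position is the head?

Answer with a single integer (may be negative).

Step 1: in state A at pos 0, read 0 -> (A,0)->write 1,move R,goto B. Now: state=B, head=1, tape[-1..2]=0100 (head:   ^)

Answer: 1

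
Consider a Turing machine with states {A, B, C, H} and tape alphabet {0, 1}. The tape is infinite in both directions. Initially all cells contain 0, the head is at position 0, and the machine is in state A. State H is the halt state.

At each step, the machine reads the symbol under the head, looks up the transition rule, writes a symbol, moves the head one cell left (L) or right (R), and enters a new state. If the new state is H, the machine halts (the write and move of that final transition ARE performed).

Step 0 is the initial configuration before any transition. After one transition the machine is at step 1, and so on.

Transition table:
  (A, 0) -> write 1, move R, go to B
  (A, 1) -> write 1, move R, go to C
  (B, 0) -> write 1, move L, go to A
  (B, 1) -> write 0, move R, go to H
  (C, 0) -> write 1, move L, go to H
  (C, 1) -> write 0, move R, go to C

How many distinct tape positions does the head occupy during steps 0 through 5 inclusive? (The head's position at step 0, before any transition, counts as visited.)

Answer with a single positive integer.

Step 1: in state A at pos 0, read 0 -> (A,0)->write 1,move R,goto B. Now: state=B, head=1, tape[-1..2]=0100 (head:   ^)
Step 2: in state B at pos 1, read 0 -> (B,0)->write 1,move L,goto A. Now: state=A, head=0, tape[-1..2]=0110 (head:  ^)
Step 3: in state A at pos 0, read 1 -> (A,1)->write 1,move R,goto C. Now: state=C, head=1, tape[-1..2]=0110 (head:   ^)
Step 4: in state C at pos 1, read 1 -> (C,1)->write 0,move R,goto C. Now: state=C, head=2, tape[-1..3]=01000 (head:    ^)
Step 5: in state C at pos 2, read 0 -> (C,0)->write 1,move L,goto H. Now: state=H, head=1, tape[-1..3]=01010 (head:   ^)
Head positions at steps 0..5: starting at 0, distinct positions visited = {0, 1, 2} -> 3 position(s)

Answer: 3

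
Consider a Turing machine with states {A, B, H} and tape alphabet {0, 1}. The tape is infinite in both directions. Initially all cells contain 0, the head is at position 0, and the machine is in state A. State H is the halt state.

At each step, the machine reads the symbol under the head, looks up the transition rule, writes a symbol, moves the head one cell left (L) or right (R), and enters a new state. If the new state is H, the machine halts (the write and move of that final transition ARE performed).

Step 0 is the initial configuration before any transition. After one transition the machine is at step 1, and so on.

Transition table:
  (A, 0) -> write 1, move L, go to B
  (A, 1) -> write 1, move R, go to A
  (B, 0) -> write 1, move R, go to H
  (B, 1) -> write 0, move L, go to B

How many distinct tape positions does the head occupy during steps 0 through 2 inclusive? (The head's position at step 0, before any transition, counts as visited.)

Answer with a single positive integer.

Answer: 2

Derivation:
Step 1: in state A at pos 0, read 0 -> (A,0)->write 1,move L,goto B. Now: state=B, head=-1, tape[-2..1]=0010 (head:  ^)
Step 2: in state B at pos -1, read 0 -> (B,0)->write 1,move R,goto H. Now: state=H, head=0, tape[-2..1]=0110 (head:   ^)
Head positions at steps 0..2: starting at 0, distinct positions visited = {-1, 0} -> 2 position(s)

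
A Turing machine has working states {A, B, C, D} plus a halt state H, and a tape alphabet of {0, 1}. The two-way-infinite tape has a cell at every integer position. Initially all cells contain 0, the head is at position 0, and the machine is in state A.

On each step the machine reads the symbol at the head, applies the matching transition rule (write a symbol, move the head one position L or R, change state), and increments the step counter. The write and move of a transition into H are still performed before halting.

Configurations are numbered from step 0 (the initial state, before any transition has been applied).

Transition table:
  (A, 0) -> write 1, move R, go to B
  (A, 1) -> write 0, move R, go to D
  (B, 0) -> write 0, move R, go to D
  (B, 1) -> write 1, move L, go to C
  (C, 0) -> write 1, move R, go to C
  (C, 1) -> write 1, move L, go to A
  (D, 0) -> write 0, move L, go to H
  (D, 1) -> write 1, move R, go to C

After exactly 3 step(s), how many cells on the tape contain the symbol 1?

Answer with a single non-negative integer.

Answer: 1

Derivation:
Step 1: in state A at pos 0, read 0 -> (A,0)->write 1,move R,goto B. Now: state=B, head=1, tape[-1..2]=0100 (head:   ^)
Step 2: in state B at pos 1, read 0 -> (B,0)->write 0,move R,goto D. Now: state=D, head=2, tape[-1..3]=01000 (head:    ^)
Step 3: in state D at pos 2, read 0 -> (D,0)->write 0,move L,goto H. Now: state=H, head=1, tape[-1..3]=01000 (head:   ^)
Cells containing 1 after step 3: {0} -> 1 cell(s)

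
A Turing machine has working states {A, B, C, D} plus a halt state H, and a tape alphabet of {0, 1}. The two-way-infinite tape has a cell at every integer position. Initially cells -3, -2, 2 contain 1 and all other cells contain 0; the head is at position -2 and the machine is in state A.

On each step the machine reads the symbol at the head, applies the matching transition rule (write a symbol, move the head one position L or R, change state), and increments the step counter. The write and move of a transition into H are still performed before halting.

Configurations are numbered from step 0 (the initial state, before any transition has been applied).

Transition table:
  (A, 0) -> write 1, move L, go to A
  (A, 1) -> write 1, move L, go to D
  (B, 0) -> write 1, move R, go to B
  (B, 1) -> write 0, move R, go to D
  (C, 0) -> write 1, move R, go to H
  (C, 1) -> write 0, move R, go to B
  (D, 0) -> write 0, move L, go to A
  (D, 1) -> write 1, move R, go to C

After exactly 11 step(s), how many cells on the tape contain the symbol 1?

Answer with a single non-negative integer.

Answer: 5

Derivation:
Step 1: in state A at pos -2, read 1 -> (A,1)->write 1,move L,goto D. Now: state=D, head=-3, tape[-4..3]=01100010 (head:  ^)
Step 2: in state D at pos -3, read 1 -> (D,1)->write 1,move R,goto C. Now: state=C, head=-2, tape[-4..3]=01100010 (head:   ^)
Step 3: in state C at pos -2, read 1 -> (C,1)->write 0,move R,goto B. Now: state=B, head=-1, tape[-4..3]=01000010 (head:    ^)
Step 4: in state B at pos -1, read 0 -> (B,0)->write 1,move R,goto B. Now: state=B, head=0, tape[-4..3]=01010010 (head:     ^)
Step 5: in state B at pos 0, read 0 -> (B,0)->write 1,move R,goto B. Now: state=B, head=1, tape[-4..3]=01011010 (head:      ^)
Step 6: in state B at pos 1, read 0 -> (B,0)->write 1,move R,goto B. Now: state=B, head=2, tape[-4..3]=01011110 (head:       ^)
Step 7: in state B at pos 2, read 1 -> (B,1)->write 0,move R,goto D. Now: state=D, head=3, tape[-4..4]=010111000 (head:        ^)
Step 8: in state D at pos 3, read 0 -> (D,0)->write 0,move L,goto A. Now: state=A, head=2, tape[-4..4]=010111000 (head:       ^)
Step 9: in state A at pos 2, read 0 -> (A,0)->write 1,move L,goto A. Now: state=A, head=1, tape[-4..4]=010111100 (head:      ^)
Step 10: in state A at pos 1, read 1 -> (A,1)->write 1,move L,goto D. Now: state=D, head=0, tape[-4..4]=010111100 (head:     ^)
Step 11: in state D at pos 0, read 1 -> (D,1)->write 1,move R,goto C. Now: state=C, head=1, tape[-4..4]=010111100 (head:      ^)
Cells containing 1 after step 11: {-3, -1, 0, 1, 2} -> 5 cell(s)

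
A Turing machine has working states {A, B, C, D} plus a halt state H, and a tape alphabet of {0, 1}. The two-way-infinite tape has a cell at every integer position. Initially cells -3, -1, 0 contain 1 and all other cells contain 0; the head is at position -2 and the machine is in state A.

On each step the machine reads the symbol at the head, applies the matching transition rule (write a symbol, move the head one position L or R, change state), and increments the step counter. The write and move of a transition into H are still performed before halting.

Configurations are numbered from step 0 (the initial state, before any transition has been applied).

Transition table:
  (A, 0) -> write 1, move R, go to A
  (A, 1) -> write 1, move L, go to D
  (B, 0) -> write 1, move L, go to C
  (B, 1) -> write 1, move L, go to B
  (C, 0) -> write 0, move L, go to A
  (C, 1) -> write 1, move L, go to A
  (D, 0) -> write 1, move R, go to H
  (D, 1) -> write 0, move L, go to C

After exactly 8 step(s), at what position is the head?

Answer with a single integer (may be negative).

Step 1: in state A at pos -2, read 0 -> (A,0)->write 1,move R,goto A. Now: state=A, head=-1, tape[-4..1]=011110 (head:    ^)
Step 2: in state A at pos -1, read 1 -> (A,1)->write 1,move L,goto D. Now: state=D, head=-2, tape[-4..1]=011110 (head:   ^)
Step 3: in state D at pos -2, read 1 -> (D,1)->write 0,move L,goto C. Now: state=C, head=-3, tape[-4..1]=010110 (head:  ^)
Step 4: in state C at pos -3, read 1 -> (C,1)->write 1,move L,goto A. Now: state=A, head=-4, tape[-5..1]=0010110 (head:  ^)
Step 5: in state A at pos -4, read 0 -> (A,0)->write 1,move R,goto A. Now: state=A, head=-3, tape[-5..1]=0110110 (head:   ^)
Step 6: in state A at pos -3, read 1 -> (A,1)->write 1,move L,goto D. Now: state=D, head=-4, tape[-5..1]=0110110 (head:  ^)
Step 7: in state D at pos -4, read 1 -> (D,1)->write 0,move L,goto C. Now: state=C, head=-5, tape[-6..1]=00010110 (head:  ^)
Step 8: in state C at pos -5, read 0 -> (C,0)->write 0,move L,goto A. Now: state=A, head=-6, tape[-7..1]=000010110 (head:  ^)

Answer: -6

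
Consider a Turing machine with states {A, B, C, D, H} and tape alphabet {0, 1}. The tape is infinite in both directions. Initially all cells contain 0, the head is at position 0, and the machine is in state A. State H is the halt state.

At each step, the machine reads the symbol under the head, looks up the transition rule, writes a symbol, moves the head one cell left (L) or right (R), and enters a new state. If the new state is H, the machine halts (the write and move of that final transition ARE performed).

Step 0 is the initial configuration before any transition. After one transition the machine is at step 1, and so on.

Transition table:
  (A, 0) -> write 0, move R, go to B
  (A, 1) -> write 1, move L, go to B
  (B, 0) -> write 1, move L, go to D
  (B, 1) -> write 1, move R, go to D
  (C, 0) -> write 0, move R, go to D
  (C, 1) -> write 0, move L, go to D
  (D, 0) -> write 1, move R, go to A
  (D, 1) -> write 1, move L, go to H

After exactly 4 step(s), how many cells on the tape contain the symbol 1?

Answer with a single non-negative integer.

Answer: 2

Derivation:
Step 1: in state A at pos 0, read 0 -> (A,0)->write 0,move R,goto B. Now: state=B, head=1, tape[-1..2]=0000 (head:   ^)
Step 2: in state B at pos 1, read 0 -> (B,0)->write 1,move L,goto D. Now: state=D, head=0, tape[-1..2]=0010 (head:  ^)
Step 3: in state D at pos 0, read 0 -> (D,0)->write 1,move R,goto A. Now: state=A, head=1, tape[-1..2]=0110 (head:   ^)
Step 4: in state A at pos 1, read 1 -> (A,1)->write 1,move L,goto B. Now: state=B, head=0, tape[-1..2]=0110 (head:  ^)
Cells containing 1 after step 4: {0, 1} -> 2 cell(s)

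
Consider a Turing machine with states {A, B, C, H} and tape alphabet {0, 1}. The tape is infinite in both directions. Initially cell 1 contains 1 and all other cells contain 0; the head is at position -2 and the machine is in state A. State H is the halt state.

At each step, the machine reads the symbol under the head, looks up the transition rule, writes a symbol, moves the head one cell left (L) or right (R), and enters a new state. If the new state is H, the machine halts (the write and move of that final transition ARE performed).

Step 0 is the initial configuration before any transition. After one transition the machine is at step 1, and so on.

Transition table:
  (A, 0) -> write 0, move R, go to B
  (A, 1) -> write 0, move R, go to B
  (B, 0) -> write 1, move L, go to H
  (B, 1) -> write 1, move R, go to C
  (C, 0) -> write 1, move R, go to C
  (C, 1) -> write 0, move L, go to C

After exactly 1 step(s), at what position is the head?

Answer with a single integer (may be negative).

Step 1: in state A at pos -2, read 0 -> (A,0)->write 0,move R,goto B. Now: state=B, head=-1, tape[-3..2]=000010 (head:   ^)

Answer: -1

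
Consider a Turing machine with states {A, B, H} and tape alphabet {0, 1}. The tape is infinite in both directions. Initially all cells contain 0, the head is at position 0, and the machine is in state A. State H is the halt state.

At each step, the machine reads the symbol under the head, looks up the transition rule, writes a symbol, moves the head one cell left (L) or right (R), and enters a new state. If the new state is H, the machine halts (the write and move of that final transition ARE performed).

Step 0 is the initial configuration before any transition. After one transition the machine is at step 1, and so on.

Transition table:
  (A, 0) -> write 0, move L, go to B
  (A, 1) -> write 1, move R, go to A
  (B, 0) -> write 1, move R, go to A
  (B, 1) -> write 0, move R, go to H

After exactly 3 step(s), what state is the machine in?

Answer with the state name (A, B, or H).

Step 1: in state A at pos 0, read 0 -> (A,0)->write 0,move L,goto B. Now: state=B, head=-1, tape[-2..1]=0000 (head:  ^)
Step 2: in state B at pos -1, read 0 -> (B,0)->write 1,move R,goto A. Now: state=A, head=0, tape[-2..1]=0100 (head:   ^)
Step 3: in state A at pos 0, read 0 -> (A,0)->write 0,move L,goto B. Now: state=B, head=-1, tape[-2..1]=0100 (head:  ^)

Answer: B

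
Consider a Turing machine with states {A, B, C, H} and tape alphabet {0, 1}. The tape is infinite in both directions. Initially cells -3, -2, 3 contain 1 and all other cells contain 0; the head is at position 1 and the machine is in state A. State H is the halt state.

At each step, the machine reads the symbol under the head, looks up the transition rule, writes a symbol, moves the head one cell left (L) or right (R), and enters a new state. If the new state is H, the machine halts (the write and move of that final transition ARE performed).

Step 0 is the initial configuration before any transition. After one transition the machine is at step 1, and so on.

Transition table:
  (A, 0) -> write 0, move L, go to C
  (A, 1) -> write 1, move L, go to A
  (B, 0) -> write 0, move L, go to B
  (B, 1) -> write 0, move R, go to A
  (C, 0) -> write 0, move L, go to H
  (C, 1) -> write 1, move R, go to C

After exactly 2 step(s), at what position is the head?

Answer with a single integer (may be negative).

Answer: -1

Derivation:
Step 1: in state A at pos 1, read 0 -> (A,0)->write 0,move L,goto C. Now: state=C, head=0, tape[-4..4]=011000010 (head:     ^)
Step 2: in state C at pos 0, read 0 -> (C,0)->write 0,move L,goto H. Now: state=H, head=-1, tape[-4..4]=011000010 (head:    ^)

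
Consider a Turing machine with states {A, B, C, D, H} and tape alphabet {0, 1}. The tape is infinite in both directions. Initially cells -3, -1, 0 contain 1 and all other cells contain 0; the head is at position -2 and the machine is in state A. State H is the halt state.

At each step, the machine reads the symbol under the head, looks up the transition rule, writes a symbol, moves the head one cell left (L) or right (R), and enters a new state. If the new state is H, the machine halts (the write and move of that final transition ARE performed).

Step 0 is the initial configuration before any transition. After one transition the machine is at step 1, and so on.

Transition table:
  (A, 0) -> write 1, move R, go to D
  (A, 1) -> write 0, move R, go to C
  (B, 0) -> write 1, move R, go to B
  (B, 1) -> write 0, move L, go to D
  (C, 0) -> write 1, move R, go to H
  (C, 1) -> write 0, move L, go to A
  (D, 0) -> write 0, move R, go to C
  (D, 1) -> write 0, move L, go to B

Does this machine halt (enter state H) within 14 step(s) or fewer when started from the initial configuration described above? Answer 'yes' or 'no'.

Answer: no

Derivation:
Step 1: in state A at pos -2, read 0 -> (A,0)->write 1,move R,goto D. Now: state=D, head=-1, tape[-4..1]=011110 (head:    ^)
Step 2: in state D at pos -1, read 1 -> (D,1)->write 0,move L,goto B. Now: state=B, head=-2, tape[-4..1]=011010 (head:   ^)
Step 3: in state B at pos -2, read 1 -> (B,1)->write 0,move L,goto D. Now: state=D, head=-3, tape[-4..1]=010010 (head:  ^)
Step 4: in state D at pos -3, read 1 -> (D,1)->write 0,move L,goto B. Now: state=B, head=-4, tape[-5..1]=0000010 (head:  ^)
Step 5: in state B at pos -4, read 0 -> (B,0)->write 1,move R,goto B. Now: state=B, head=-3, tape[-5..1]=0100010 (head:   ^)
Step 6: in state B at pos -3, read 0 -> (B,0)->write 1,move R,goto B. Now: state=B, head=-2, tape[-5..1]=0110010 (head:    ^)
Step 7: in state B at pos -2, read 0 -> (B,0)->write 1,move R,goto B. Now: state=B, head=-1, tape[-5..1]=0111010 (head:     ^)
Step 8: in state B at pos -1, read 0 -> (B,0)->write 1,move R,goto B. Now: state=B, head=0, tape[-5..1]=0111110 (head:      ^)
Step 9: in state B at pos 0, read 1 -> (B,1)->write 0,move L,goto D. Now: state=D, head=-1, tape[-5..1]=0111100 (head:     ^)
Step 10: in state D at pos -1, read 1 -> (D,1)->write 0,move L,goto B. Now: state=B, head=-2, tape[-5..1]=0111000 (head:    ^)
Step 11: in state B at pos -2, read 1 -> (B,1)->write 0,move L,goto D. Now: state=D, head=-3, tape[-5..1]=0110000 (head:   ^)
Step 12: in state D at pos -3, read 1 -> (D,1)->write 0,move L,goto B. Now: state=B, head=-4, tape[-5..1]=0100000 (head:  ^)
Step 13: in state B at pos -4, read 1 -> (B,1)->write 0,move L,goto D. Now: state=D, head=-5, tape[-6..1]=00000000 (head:  ^)
Step 14: in state D at pos -5, read 0 -> (D,0)->write 0,move R,goto C. Now: state=C, head=-4, tape[-6..1]=00000000 (head:   ^)
After 14 step(s): state = C (not H) -> not halted within 14 -> no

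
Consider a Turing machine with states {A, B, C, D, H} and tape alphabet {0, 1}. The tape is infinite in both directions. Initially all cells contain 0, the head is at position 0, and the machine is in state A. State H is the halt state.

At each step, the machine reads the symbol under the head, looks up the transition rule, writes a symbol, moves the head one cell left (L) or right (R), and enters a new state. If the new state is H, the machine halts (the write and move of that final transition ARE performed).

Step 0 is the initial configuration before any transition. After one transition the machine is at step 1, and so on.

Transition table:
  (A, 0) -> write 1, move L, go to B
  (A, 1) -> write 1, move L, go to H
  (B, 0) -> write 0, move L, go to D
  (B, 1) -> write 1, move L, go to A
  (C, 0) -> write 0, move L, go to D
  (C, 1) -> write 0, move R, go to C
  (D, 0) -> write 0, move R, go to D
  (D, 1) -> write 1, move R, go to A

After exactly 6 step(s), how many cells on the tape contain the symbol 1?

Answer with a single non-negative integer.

Step 1: in state A at pos 0, read 0 -> (A,0)->write 1,move L,goto B. Now: state=B, head=-1, tape[-2..1]=0010 (head:  ^)
Step 2: in state B at pos -1, read 0 -> (B,0)->write 0,move L,goto D. Now: state=D, head=-2, tape[-3..1]=00010 (head:  ^)
Step 3: in state D at pos -2, read 0 -> (D,0)->write 0,move R,goto D. Now: state=D, head=-1, tape[-3..1]=00010 (head:   ^)
Step 4: in state D at pos -1, read 0 -> (D,0)->write 0,move R,goto D. Now: state=D, head=0, tape[-3..1]=00010 (head:    ^)
Step 5: in state D at pos 0, read 1 -> (D,1)->write 1,move R,goto A. Now: state=A, head=1, tape[-3..2]=000100 (head:     ^)
Step 6: in state A at pos 1, read 0 -> (A,0)->write 1,move L,goto B. Now: state=B, head=0, tape[-3..2]=000110 (head:    ^)
Cells containing 1 after step 6: {0, 1} -> 2 cell(s)

Answer: 2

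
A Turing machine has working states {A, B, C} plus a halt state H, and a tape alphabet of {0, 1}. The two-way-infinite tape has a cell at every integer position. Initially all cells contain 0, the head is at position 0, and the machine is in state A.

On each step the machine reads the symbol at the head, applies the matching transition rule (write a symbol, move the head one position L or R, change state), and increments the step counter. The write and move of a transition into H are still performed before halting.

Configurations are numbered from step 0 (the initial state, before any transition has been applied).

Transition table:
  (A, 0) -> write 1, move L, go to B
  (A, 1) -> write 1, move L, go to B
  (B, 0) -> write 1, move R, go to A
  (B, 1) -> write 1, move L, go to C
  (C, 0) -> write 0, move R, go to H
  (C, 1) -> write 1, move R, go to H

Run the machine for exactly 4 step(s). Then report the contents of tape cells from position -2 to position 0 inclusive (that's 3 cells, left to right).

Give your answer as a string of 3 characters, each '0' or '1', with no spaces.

Step 1: in state A at pos 0, read 0 -> (A,0)->write 1,move L,goto B. Now: state=B, head=-1, tape[-2..1]=0010 (head:  ^)
Step 2: in state B at pos -1, read 0 -> (B,0)->write 1,move R,goto A. Now: state=A, head=0, tape[-2..1]=0110 (head:   ^)
Step 3: in state A at pos 0, read 1 -> (A,1)->write 1,move L,goto B. Now: state=B, head=-1, tape[-2..1]=0110 (head:  ^)
Step 4: in state B at pos -1, read 1 -> (B,1)->write 1,move L,goto C. Now: state=C, head=-2, tape[-3..1]=00110 (head:  ^)

Answer: 011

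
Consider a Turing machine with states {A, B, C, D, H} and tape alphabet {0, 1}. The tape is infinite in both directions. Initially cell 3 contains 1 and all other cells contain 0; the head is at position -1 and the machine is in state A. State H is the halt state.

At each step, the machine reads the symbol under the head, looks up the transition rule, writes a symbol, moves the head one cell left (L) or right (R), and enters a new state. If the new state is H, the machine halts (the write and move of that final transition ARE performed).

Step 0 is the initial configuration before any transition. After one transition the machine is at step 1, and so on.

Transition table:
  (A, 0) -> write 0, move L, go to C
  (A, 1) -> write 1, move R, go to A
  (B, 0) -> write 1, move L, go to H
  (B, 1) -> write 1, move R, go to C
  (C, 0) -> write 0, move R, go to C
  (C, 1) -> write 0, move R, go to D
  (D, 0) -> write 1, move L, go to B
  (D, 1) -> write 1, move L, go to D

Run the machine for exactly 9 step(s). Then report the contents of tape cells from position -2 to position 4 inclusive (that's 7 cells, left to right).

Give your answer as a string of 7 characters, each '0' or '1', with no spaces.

Answer: 0000011

Derivation:
Step 1: in state A at pos -1, read 0 -> (A,0)->write 0,move L,goto C. Now: state=C, head=-2, tape[-3..4]=00000010 (head:  ^)
Step 2: in state C at pos -2, read 0 -> (C,0)->write 0,move R,goto C. Now: state=C, head=-1, tape[-3..4]=00000010 (head:   ^)
Step 3: in state C at pos -1, read 0 -> (C,0)->write 0,move R,goto C. Now: state=C, head=0, tape[-3..4]=00000010 (head:    ^)
Step 4: in state C at pos 0, read 0 -> (C,0)->write 0,move R,goto C. Now: state=C, head=1, tape[-3..4]=00000010 (head:     ^)
Step 5: in state C at pos 1, read 0 -> (C,0)->write 0,move R,goto C. Now: state=C, head=2, tape[-3..4]=00000010 (head:      ^)
Step 6: in state C at pos 2, read 0 -> (C,0)->write 0,move R,goto C. Now: state=C, head=3, tape[-3..4]=00000010 (head:       ^)
Step 7: in state C at pos 3, read 1 -> (C,1)->write 0,move R,goto D. Now: state=D, head=4, tape[-3..5]=000000000 (head:        ^)
Step 8: in state D at pos 4, read 0 -> (D,0)->write 1,move L,goto B. Now: state=B, head=3, tape[-3..5]=000000010 (head:       ^)
Step 9: in state B at pos 3, read 0 -> (B,0)->write 1,move L,goto H. Now: state=H, head=2, tape[-3..5]=000000110 (head:      ^)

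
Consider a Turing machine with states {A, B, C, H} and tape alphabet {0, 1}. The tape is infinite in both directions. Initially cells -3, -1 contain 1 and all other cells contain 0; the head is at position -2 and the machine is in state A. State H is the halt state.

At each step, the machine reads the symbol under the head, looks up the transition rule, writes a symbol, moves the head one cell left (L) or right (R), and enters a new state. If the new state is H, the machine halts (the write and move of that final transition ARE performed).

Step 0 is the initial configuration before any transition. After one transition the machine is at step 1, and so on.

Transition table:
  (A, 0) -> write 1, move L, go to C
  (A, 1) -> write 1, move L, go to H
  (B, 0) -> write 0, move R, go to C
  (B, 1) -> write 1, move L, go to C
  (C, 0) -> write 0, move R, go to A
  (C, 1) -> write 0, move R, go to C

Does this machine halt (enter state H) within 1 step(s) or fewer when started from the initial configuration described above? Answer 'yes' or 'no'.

Answer: no

Derivation:
Step 1: in state A at pos -2, read 0 -> (A,0)->write 1,move L,goto C. Now: state=C, head=-3, tape[-4..0]=01110 (head:  ^)
After 1 step(s): state = C (not H) -> not halted within 1 -> no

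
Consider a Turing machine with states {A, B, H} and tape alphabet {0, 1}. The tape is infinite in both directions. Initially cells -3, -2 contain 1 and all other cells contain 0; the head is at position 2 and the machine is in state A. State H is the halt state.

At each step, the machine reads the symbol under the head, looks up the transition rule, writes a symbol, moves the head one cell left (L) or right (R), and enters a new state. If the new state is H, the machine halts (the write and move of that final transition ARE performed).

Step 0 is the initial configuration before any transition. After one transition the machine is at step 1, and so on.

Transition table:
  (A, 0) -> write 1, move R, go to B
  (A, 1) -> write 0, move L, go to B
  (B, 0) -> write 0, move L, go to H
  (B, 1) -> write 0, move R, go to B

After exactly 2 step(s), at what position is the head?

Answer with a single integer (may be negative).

Step 1: in state A at pos 2, read 0 -> (A,0)->write 1,move R,goto B. Now: state=B, head=3, tape[-4..4]=011000100 (head:        ^)
Step 2: in state B at pos 3, read 0 -> (B,0)->write 0,move L,goto H. Now: state=H, head=2, tape[-4..4]=011000100 (head:       ^)

Answer: 2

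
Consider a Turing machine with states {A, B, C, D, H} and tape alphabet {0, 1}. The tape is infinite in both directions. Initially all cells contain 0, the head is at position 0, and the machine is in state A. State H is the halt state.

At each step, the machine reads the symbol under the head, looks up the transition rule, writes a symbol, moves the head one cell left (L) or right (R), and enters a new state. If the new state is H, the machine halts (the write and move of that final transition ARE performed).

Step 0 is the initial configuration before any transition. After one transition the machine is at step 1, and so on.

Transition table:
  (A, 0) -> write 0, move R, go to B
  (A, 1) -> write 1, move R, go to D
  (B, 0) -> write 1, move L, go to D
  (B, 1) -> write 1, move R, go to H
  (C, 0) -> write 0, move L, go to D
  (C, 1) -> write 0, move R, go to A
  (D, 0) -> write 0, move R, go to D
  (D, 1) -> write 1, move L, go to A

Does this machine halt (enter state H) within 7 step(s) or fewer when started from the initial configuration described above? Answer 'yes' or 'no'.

Answer: yes

Derivation:
Step 1: in state A at pos 0, read 0 -> (A,0)->write 0,move R,goto B. Now: state=B, head=1, tape[-1..2]=0000 (head:   ^)
Step 2: in state B at pos 1, read 0 -> (B,0)->write 1,move L,goto D. Now: state=D, head=0, tape[-1..2]=0010 (head:  ^)
Step 3: in state D at pos 0, read 0 -> (D,0)->write 0,move R,goto D. Now: state=D, head=1, tape[-1..2]=0010 (head:   ^)
Step 4: in state D at pos 1, read 1 -> (D,1)->write 1,move L,goto A. Now: state=A, head=0, tape[-1..2]=0010 (head:  ^)
Step 5: in state A at pos 0, read 0 -> (A,0)->write 0,move R,goto B. Now: state=B, head=1, tape[-1..2]=0010 (head:   ^)
Step 6: in state B at pos 1, read 1 -> (B,1)->write 1,move R,goto H. Now: state=H, head=2, tape[-1..3]=00100 (head:    ^)
State H reached at step 6; 6 <= 7 -> yes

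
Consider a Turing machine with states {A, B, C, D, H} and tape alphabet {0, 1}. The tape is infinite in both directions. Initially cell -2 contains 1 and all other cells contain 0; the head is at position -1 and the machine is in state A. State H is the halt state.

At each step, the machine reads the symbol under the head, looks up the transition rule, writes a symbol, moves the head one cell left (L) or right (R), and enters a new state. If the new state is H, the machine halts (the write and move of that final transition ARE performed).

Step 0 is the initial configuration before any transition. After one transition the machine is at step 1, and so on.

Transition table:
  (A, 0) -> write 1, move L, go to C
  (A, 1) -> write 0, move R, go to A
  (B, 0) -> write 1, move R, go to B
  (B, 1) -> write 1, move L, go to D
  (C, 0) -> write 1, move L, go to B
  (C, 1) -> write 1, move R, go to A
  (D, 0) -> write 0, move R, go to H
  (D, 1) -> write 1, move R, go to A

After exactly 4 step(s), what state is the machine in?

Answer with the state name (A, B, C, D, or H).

Answer: C

Derivation:
Step 1: in state A at pos -1, read 0 -> (A,0)->write 1,move L,goto C. Now: state=C, head=-2, tape[-3..0]=0110 (head:  ^)
Step 2: in state C at pos -2, read 1 -> (C,1)->write 1,move R,goto A. Now: state=A, head=-1, tape[-3..0]=0110 (head:   ^)
Step 3: in state A at pos -1, read 1 -> (A,1)->write 0,move R,goto A. Now: state=A, head=0, tape[-3..1]=01000 (head:    ^)
Step 4: in state A at pos 0, read 0 -> (A,0)->write 1,move L,goto C. Now: state=C, head=-1, tape[-3..1]=01010 (head:   ^)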